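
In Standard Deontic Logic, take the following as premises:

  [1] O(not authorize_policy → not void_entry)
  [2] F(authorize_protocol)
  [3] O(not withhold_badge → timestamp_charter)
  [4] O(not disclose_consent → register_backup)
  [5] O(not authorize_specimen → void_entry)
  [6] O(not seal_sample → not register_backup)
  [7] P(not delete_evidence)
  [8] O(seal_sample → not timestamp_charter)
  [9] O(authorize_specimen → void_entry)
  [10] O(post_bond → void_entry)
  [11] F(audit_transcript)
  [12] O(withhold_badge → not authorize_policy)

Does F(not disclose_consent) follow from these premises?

By case analysis on authorize_specimen: premise 9 gives O(authorize_specimen → void_entry) and premise 5 gives O(not authorize_specimen → void_entry), so O(void_entry) either way.
The contrapositive of premise 1 (O(not authorize_policy → not void_entry)) is O(void_entry → authorize_policy), and O(void_entry) is already established, so O(authorize_policy).
Premise 12 is O(withhold_badge → not authorize_policy); contrapositively O(authorize_policy → not withhold_badge). Since O(authorize_policy) holds, K gives O(not withhold_badge).
Applying K to premise 3 (O(not withhold_badge → timestamp_charter)) and O(not withhold_badge) yields O(timestamp_charter).
Premise 8 is O(seal_sample → not timestamp_charter); contrapositively O(timestamp_charter → not seal_sample). Since O(timestamp_charter) holds, K gives O(not seal_sample).
Applying K to premise 6 (O(not seal_sample → not register_backup)) and O(not seal_sample) yields O(not register_backup).
The contrapositive of premise 4 (O(not disclose_consent → register_backup)) is O(not register_backup → disclose_consent), and O(not register_backup) is already established, so O(disclose_consent).
Premises 2, 7, 10, 11 do not contribute to this derivation.
So O(disclose_consent) holds, i.e. F(not disclose_consent). The claim follows.

Yes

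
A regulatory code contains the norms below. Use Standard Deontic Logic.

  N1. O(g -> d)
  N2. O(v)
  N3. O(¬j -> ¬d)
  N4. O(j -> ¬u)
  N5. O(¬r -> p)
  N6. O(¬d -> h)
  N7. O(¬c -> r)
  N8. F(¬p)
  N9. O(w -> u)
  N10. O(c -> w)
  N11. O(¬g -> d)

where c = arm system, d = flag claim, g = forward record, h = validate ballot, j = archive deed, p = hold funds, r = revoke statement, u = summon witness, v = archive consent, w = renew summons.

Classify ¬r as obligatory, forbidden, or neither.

Premises 11 and 1 are O(¬g -> d) and O(g -> d); every ideal world satisfies ¬g or g, so in either case d holds — hence O(d).
The contrapositive of premise 3 (O(¬j -> ¬d)) is O(d -> j), and O(d) is already established, so O(j).
Premise 4 is O(j -> ¬u); since O(j), deontic closure gives O(¬u).
Premise 9 is O(w -> u); contrapositively O(¬u -> ¬w). Since O(¬u) holds, K gives O(¬w).
Premise 10, O(c -> w), contraposes to O(¬w -> ¬c); with O(¬w) we get O(¬c).
Applying K to premise 7 (O(¬c -> r)) and O(¬c) yields O(r).
Premises 2, 5, 6, 8 do not contribute to this derivation.
Thus O(r), which is F(¬r): ¬r is forbidden.

Forbidden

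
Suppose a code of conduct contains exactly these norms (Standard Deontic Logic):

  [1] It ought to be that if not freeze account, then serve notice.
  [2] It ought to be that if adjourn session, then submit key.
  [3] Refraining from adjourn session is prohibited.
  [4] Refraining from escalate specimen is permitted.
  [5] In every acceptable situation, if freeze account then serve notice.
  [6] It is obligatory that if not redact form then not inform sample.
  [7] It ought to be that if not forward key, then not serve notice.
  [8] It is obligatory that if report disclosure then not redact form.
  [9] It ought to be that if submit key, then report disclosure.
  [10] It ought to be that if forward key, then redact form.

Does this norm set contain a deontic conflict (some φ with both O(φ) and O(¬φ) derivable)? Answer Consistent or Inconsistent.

Inconsistent

Premises 1 and 5 are O(¬freeze_account → serve_notice) and O(freeze_account → serve_notice); every ideal world satisfies ¬freeze_account or freeze_account, so in either case serve_notice holds — hence O(serve_notice).
Premise 7 is O(¬forward_key → ¬serve_notice); contrapositively O(serve_notice → forward_key). Since O(serve_notice) holds, K gives O(forward_key).
With premise 10, O(forward_key → redact_form), the K-axiom yields O(redact_form).
Premise 8 is O(report_disclosure → ¬redact_form); contrapositively O(redact_form → ¬report_disclosure). Since O(redact_form) holds, K gives O(¬report_disclosure).
The contrapositive of premise 9 (O(submit_key → report_disclosure)) is O(¬report_disclosure → ¬submit_key), and O(¬report_disclosure) is already established, so O(¬submit_key).
The contrapositive of premise 2 (O(adjourn_session → submit_key)) is O(¬submit_key → ¬adjourn_session), and O(¬submit_key) is already established, so O(¬adjourn_session).
However, F(¬adjourn_session) at premise 3 amounts to O(adjourn_session).
We now have both O(¬adjourn_session) and O(adjourn_session) — adjourn_session is simultaneously obligatory and forbidden, violating the D-axiom.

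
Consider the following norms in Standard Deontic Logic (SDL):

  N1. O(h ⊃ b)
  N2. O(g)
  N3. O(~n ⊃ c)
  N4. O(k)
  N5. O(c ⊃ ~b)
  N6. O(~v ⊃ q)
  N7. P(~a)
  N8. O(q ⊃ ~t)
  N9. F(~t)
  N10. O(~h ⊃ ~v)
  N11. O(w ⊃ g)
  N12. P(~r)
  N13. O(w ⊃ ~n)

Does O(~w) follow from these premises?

Premise 9 is F(~t), i.e. O(t).
The contrapositive of premise 8 (O(q ⊃ ~t)) is O(t ⊃ ~q), and O(t) is already established, so O(~q).
Premise 6 is O(~v ⊃ q); contrapositively O(~q ⊃ v). Since O(~q) holds, K gives O(v).
Premise 10 is O(~h ⊃ ~v); contrapositively O(v ⊃ h). Since O(v) holds, K gives O(h).
Premise 1 is O(h ⊃ b); since O(h), deontic closure gives O(b).
Premise 5 is O(c ⊃ ~b); contrapositively O(b ⊃ ~c). Since O(b) holds, K gives O(~c).
Premise 3, O(~n ⊃ c), contraposes to O(~c ⊃ n); with O(~c) we get O(n).
The contrapositive of premise 13 (O(w ⊃ ~n)) is O(n ⊃ ~w), and O(n) is already established, so O(~w).
Premises 2, 4, 7, 11, 12 do not contribute to this derivation.
So O(~w) follows.

Yes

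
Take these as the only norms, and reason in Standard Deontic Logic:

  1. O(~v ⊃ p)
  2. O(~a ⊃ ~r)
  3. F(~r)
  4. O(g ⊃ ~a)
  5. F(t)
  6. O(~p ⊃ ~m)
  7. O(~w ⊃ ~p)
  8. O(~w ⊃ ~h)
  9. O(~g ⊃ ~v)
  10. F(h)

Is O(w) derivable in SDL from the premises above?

Yes

Premise 3, F(~r), is equivalent to O(r).
The contrapositive of premise 2 (O(~a ⊃ ~r)) is O(r ⊃ a), and O(r) is already established, so O(a).
The contrapositive of premise 4 (O(g ⊃ ~a)) is O(a ⊃ ~g), and O(a) is already established, so O(~g).
Premise 9 is O(~g ⊃ ~v); since O(~g), deontic closure gives O(~v).
Applying K to premise 1 (O(~v ⊃ p)) and O(~v) yields O(p).
Premise 7, O(~w ⊃ ~p), contraposes to O(p ⊃ w); with O(p) we get O(w).
Premises 5, 6, 8, 10 do not contribute to this derivation.
So O(w) follows.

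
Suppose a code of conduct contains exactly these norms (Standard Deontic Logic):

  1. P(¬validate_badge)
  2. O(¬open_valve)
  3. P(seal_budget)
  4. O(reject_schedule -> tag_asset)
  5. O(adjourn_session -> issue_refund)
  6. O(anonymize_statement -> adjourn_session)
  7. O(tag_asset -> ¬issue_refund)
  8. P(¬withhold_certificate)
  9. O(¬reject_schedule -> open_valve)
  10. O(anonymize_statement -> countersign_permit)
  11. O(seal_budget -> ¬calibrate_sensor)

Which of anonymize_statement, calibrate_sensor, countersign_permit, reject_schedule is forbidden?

Premise 2 states O(¬open_valve) outright.
The contrapositive of premise 9 (O(¬reject_schedule -> open_valve)) is O(¬open_valve -> reject_schedule), and O(¬open_valve) is already established, so O(reject_schedule).
From O(reject_schedule) and premise 4, O(reject_schedule -> tag_asset), we obtain O(tag_asset).
Applying K to premise 7 (O(tag_asset -> ¬issue_refund)) and O(tag_asset) yields O(¬issue_refund).
The contrapositive of premise 5 (O(adjourn_session -> issue_refund)) is O(¬issue_refund -> ¬adjourn_session), and O(¬issue_refund) is already established, so O(¬adjourn_session).
The contrapositive of premise 6 (O(anonymize_statement -> adjourn_session)) is O(¬adjourn_session -> ¬anonymize_statement), and O(¬adjourn_session) is already established, so O(¬anonymize_statement).
So O(¬anonymize_statement) holds, i.e. anonymize_statement is forbidden. None of the other listed options is forbidden under the premises.

anonymize_statement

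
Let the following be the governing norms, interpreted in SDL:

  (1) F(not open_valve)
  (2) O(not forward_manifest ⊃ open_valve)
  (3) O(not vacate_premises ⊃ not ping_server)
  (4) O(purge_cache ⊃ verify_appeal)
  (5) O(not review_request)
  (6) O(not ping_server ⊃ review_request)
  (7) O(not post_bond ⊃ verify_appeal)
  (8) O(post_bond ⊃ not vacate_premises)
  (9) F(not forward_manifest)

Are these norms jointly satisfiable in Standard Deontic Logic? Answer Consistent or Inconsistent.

Consistent

Premise 2 is O(not forward_manifest ⊃ open_valve); even if O(open_valve) held, inferring O(not forward_manifest) would be affirming the consequent — invalid.
So O(not forward_manifest) is not derivable, and the apparent clash with O(forward_manifest) does not arise.
A world satisfying every obligation exists (e.g. forward_manifest=true, open_valve=true, ping_server=true, post_bond=false, purge_cache=false, review_request=false, vacate_premises=true, verify_appeal=true); no atom is both obligatory and forbidden, so the set is consistent.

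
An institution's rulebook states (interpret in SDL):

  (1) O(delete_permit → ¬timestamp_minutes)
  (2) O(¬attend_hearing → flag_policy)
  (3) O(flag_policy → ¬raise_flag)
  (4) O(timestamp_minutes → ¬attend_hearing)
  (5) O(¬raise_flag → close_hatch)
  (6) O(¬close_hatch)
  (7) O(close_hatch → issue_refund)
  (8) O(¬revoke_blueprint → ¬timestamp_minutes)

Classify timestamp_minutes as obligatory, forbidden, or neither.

Premise 6 gives O(¬close_hatch).
Premise 5 is O(¬raise_flag → close_hatch); contrapositively O(¬close_hatch → raise_flag). Since O(¬close_hatch) holds, K gives O(raise_flag).
Premise 3, O(flag_policy → ¬raise_flag), contraposes to O(raise_flag → ¬flag_policy); with O(raise_flag) we get O(¬flag_policy).
The contrapositive of premise 2 (O(¬attend_hearing → flag_policy)) is O(¬flag_policy → attend_hearing), and O(¬flag_policy) is already established, so O(attend_hearing).
Premise 4 is O(timestamp_minutes → ¬attend_hearing); contrapositively O(attend_hearing → ¬timestamp_minutes). Since O(attend_hearing) holds, K gives O(¬timestamp_minutes).
Premises 1, 7, 8 do not contribute to this derivation.
Thus O(¬timestamp_minutes), which is F(timestamp_minutes): timestamp_minutes is forbidden.

Forbidden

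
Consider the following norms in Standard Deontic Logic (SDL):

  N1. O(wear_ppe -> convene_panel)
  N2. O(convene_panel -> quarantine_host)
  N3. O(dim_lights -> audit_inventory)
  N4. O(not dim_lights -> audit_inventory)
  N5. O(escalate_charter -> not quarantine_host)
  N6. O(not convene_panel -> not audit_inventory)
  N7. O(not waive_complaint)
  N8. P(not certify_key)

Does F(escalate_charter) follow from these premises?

Yes

By case analysis on not dim_lights: premise 4 gives O(not dim_lights -> audit_inventory) and premise 3 gives O(dim_lights -> audit_inventory), so O(audit_inventory) either way.
Premise 6, O(not convene_panel -> not audit_inventory), contraposes to O(audit_inventory -> convene_panel); with O(audit_inventory) we get O(convene_panel).
With premise 2, O(convene_panel -> quarantine_host), the K-axiom yields O(quarantine_host).
The contrapositive of premise 5 (O(escalate_charter -> not quarantine_host)) is O(quarantine_host -> not escalate_charter), and O(quarantine_host) is already established, so O(not escalate_charter).
Premises 1, 7, 8 do not contribute to this derivation.
So O(not escalate_charter) holds, i.e. F(escalate_charter). The claim follows.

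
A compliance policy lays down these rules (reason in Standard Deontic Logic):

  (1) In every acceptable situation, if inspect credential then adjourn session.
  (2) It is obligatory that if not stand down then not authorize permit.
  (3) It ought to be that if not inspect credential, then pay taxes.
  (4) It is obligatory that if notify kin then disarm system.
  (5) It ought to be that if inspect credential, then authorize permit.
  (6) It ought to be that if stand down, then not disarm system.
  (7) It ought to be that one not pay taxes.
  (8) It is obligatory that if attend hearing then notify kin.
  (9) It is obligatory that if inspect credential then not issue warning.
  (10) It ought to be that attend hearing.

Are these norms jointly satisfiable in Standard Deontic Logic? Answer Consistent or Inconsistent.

Premise 10 states O(attend_hearing) outright.
Premise 8 is O(attend_hearing → notify_kin); since O(attend_hearing), deontic closure gives O(notify_kin).
Premise 4 is O(notify_kin → disarm_system); since O(notify_kin), deontic closure gives O(disarm_system).
The contrapositive of premise 6 (O(stand_down → ¬disarm_system)) is O(disarm_system → ¬stand_down), and O(disarm_system) is already established, so O(¬stand_down).
Premise 2 is O(¬stand_down → ¬authorize_permit); since O(¬stand_down), deontic closure gives O(¬authorize_permit).
Premise 5 is O(inspect_credential → authorize_permit); contrapositively O(¬authorize_permit → ¬inspect_credential). Since O(¬authorize_permit) holds, K gives O(¬inspect_credential).
From O(¬inspect_credential) and premise 3, O(¬inspect_credential → pay_taxes), we obtain O(pay_taxes).
However, premise 7 gives O(¬pay_taxes).
We now have both O(pay_taxes) and O(¬pay_taxes) — pay_taxes is simultaneously obligatory and forbidden, violating the D-axiom.

Inconsistent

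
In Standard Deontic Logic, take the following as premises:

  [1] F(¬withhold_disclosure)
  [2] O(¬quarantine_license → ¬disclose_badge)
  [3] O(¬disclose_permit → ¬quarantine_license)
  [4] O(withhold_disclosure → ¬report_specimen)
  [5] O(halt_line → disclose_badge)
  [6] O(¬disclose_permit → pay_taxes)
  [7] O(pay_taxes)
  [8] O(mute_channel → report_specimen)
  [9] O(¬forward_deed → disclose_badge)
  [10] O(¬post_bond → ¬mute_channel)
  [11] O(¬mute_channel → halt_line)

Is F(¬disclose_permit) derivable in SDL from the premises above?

Yes

Premise 1 is F(¬withhold_disclosure), i.e. O(withhold_disclosure).
With premise 4, O(withhold_disclosure → ¬report_specimen), the K-axiom yields O(¬report_specimen).
Premise 8 is O(mute_channel → report_specimen); contrapositively O(¬report_specimen → ¬mute_channel). Since O(¬report_specimen) holds, K gives O(¬mute_channel).
With premise 11, O(¬mute_channel → halt_line), the K-axiom yields O(halt_line).
From O(halt_line) and premise 5, O(halt_line → disclose_badge), we obtain O(disclose_badge).
Premise 2, O(¬quarantine_license → ¬disclose_badge), contraposes to O(disclose_badge → quarantine_license); with O(disclose_badge) we get O(quarantine_license).
Premise 3, O(¬disclose_permit → ¬quarantine_license), contraposes to O(quarantine_license → disclose_permit); with O(quarantine_license) we get O(disclose_permit).
Premises 6, 7, 9, 10 do not contribute to this derivation.
So O(disclose_permit) holds, i.e. F(¬disclose_permit). The claim follows.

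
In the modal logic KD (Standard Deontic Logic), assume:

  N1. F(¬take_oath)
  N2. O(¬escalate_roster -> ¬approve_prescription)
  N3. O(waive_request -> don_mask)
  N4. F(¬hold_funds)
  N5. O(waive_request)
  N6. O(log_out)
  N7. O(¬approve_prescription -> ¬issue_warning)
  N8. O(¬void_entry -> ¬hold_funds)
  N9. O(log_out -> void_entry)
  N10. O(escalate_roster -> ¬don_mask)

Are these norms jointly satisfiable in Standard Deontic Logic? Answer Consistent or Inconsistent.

Premise 8 is O(¬void_entry -> ¬hold_funds), but O(¬void_entry) is not derivable from the premises, so it does not yield O(¬hold_funds).
So O(¬hold_funds) is not derivable, and the apparent clash with O(hold_funds) does not arise.
A world satisfying every obligation exists (e.g. approve_prescription=false, don_mask=true, escalate_roster=false, hold_funds=true, issue_warning=false, log_out=true, take_oath=true, void_entry=true, waive_request=true); no atom is both obligatory and forbidden, so the set is consistent.

Consistent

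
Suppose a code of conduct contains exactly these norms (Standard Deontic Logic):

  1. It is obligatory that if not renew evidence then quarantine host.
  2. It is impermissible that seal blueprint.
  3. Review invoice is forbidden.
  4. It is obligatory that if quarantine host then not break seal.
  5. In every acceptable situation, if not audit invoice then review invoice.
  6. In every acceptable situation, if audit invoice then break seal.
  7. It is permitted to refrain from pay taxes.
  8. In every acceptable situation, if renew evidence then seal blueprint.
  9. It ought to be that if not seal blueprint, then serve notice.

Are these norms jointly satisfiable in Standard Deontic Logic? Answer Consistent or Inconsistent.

Inconsistent

Premise 3, F(review_invoice), is equivalent to O(¬review_invoice).
Premise 5 is O(¬audit_invoice → review_invoice); contrapositively O(¬review_invoice → audit_invoice). Since O(¬review_invoice) holds, K gives O(audit_invoice).
Applying K to premise 6 (O(audit_invoice → break_seal)) and O(audit_invoice) yields O(break_seal).
Premise 4 is O(quarantine_host → ¬break_seal); contrapositively O(break_seal → ¬quarantine_host). Since O(break_seal) holds, K gives O(¬quarantine_host).
Premise 1, O(¬renew_evidence → quarantine_host), contraposes to O(¬quarantine_host → renew_evidence); with O(¬quarantine_host) we get O(renew_evidence).
Premise 8 is O(renew_evidence → seal_blueprint); since O(renew_evidence), deontic closure gives O(seal_blueprint).
However, F(seal_blueprint) at premise 2 amounts to O(¬seal_blueprint).
We now have both O(seal_blueprint) and O(¬seal_blueprint) — seal_blueprint is simultaneously obligatory and forbidden, violating the D-axiom.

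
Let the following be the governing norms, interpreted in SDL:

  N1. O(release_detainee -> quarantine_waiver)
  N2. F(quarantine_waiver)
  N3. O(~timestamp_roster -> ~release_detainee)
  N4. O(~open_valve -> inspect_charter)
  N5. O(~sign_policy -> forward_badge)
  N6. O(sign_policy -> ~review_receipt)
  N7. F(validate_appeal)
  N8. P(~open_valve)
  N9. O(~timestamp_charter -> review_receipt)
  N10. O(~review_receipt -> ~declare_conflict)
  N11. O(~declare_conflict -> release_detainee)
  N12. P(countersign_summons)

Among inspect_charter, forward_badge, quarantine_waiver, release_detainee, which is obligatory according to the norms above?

Premise 2 is F(quarantine_waiver), i.e. O(~quarantine_waiver).
The contrapositive of premise 1 (O(release_detainee -> quarantine_waiver)) is O(~quarantine_waiver -> ~release_detainee), and O(~quarantine_waiver) is already established, so O(~release_detainee).
Premise 11, O(~declare_conflict -> release_detainee), contraposes to O(~release_detainee -> declare_conflict); with O(~release_detainee) we get O(declare_conflict).
The contrapositive of premise 10 (O(~review_receipt -> ~declare_conflict)) is O(declare_conflict -> review_receipt), and O(declare_conflict) is already established, so O(review_receipt).
Premise 6, O(sign_policy -> ~review_receipt), contraposes to O(review_receipt -> ~sign_policy); with O(review_receipt) we get O(~sign_policy).
With premise 5, O(~sign_policy -> forward_badge), the K-axiom yields O(forward_badge).
So O(forward_badge) holds — forward_badge is obligatory. None of the other listed options is made obligatory by any chain of premises.

forward_badge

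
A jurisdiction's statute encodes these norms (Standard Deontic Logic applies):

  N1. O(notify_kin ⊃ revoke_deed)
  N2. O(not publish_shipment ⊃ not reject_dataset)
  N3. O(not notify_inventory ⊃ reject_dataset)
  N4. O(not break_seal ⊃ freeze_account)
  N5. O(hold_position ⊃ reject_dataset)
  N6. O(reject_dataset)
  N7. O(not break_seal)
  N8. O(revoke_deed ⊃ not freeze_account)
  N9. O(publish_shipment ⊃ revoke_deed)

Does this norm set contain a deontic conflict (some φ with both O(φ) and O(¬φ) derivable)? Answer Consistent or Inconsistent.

Inconsistent

Premise 6 states O(reject_dataset) outright.
Premise 2, O(not publish_shipment ⊃ not reject_dataset), contraposes to O(reject_dataset ⊃ publish_shipment); with O(reject_dataset) we get O(publish_shipment).
With premise 9, O(publish_shipment ⊃ revoke_deed), the K-axiom yields O(revoke_deed).
With premise 8, O(revoke_deed ⊃ not freeze_account), the K-axiom yields O(not freeze_account).
Premise 4 is O(not break_seal ⊃ freeze_account); contrapositively O(not freeze_account ⊃ break_seal). Since O(not freeze_account) holds, K gives O(break_seal).
However, premise 7 gives O(not break_seal).
We now have both O(break_seal) and O(not break_seal) — break_seal is simultaneously obligatory and forbidden, violating the D-axiom.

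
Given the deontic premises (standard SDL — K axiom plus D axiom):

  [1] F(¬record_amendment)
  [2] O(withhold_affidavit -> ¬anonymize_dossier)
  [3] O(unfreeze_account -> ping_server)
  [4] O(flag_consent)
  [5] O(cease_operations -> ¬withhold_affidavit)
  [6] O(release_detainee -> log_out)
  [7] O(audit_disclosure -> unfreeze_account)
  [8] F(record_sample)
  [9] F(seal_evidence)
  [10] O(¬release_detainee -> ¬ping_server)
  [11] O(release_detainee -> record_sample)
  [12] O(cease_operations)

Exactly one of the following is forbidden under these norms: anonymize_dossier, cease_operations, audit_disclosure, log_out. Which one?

F(record_sample) at premise 8 means O(¬record_sample).
Premise 11, O(release_detainee -> record_sample), contraposes to O(¬record_sample -> ¬release_detainee); with O(¬record_sample) we get O(¬release_detainee).
With premise 10, O(¬release_detainee -> ¬ping_server), the K-axiom yields O(¬ping_server).
Premise 3 is O(unfreeze_account -> ping_server); contrapositively O(¬ping_server -> ¬unfreeze_account). Since O(¬ping_server) holds, K gives O(¬unfreeze_account).
The contrapositive of premise 7 (O(audit_disclosure -> unfreeze_account)) is O(¬unfreeze_account -> ¬audit_disclosure), and O(¬unfreeze_account) is already established, so O(¬audit_disclosure).
So O(¬audit_disclosure) holds, i.e. audit_disclosure is forbidden. None of the other listed options is forbidden under the premises.

audit_disclosure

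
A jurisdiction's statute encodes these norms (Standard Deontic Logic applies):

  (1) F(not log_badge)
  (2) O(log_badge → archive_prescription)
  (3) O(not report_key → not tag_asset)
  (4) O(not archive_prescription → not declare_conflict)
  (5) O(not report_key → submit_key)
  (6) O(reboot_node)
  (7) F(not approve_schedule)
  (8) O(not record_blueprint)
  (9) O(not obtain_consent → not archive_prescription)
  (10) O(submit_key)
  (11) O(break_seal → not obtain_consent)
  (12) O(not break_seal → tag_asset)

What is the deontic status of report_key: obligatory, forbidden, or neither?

Premise 1 is F(not log_badge), i.e. O(log_badge).
Applying K to premise 2 (O(log_badge → archive_prescription)) and O(log_badge) yields O(archive_prescription).
Premise 9, O(not obtain_consent → not archive_prescription), contraposes to O(archive_prescription → obtain_consent); with O(archive_prescription) we get O(obtain_consent).
The contrapositive of premise 11 (O(break_seal → not obtain_consent)) is O(obtain_consent → not break_seal), and O(obtain_consent) is already established, so O(not break_seal).
Premise 12 is O(not break_seal → tag_asset); since O(not break_seal), deontic closure gives O(tag_asset).
Premise 3, O(not report_key → not tag_asset), contraposes to O(tag_asset → report_key); with O(tag_asset) we get O(report_key).
Premises 4, 5, 6, 7, 8, 10 do not contribute to this derivation.
Hence report_key is obligatory.

Obligatory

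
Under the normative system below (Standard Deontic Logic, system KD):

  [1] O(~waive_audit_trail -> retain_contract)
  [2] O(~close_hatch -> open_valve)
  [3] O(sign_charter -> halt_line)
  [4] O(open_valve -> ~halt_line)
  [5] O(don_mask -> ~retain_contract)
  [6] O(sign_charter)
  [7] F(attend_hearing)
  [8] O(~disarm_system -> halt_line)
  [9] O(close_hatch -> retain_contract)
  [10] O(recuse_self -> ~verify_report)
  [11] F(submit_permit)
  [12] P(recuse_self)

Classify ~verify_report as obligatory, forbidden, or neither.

Premise 10 is O(recuse_self -> ~verify_report), but O(recuse_self) is not derivable from the premises (the permission P(recuse_self) asserts only ~O(~recuse_self), not O(recuse_self)), so it does not yield O(~verify_report).
No premise or chain of K-axiom applications forces O(~verify_report), and none forces O(verify_report). So ~verify_report is neither obligatory nor forbidden under these norms.

Neither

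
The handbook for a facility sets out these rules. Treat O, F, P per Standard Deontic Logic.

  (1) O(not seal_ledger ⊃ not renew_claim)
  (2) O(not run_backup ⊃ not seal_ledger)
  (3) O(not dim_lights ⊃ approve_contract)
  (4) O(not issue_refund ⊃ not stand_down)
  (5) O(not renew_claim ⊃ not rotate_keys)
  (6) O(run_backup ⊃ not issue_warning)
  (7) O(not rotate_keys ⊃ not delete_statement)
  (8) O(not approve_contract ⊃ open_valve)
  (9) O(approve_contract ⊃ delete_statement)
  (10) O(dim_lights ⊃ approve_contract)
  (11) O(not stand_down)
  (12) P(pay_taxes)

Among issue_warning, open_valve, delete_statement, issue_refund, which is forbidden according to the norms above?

Premises 10 and 3 cover both cases: O(dim_lights ⊃ approve_contract) and O(not dim_lights ⊃ approve_contract). Since dim_lights ∨ not dim_lights is a tautology, O(approve_contract) follows.
Applying K to premise 9 (O(approve_contract ⊃ delete_statement)) and O(approve_contract) yields O(delete_statement).
The contrapositive of premise 7 (O(not rotate_keys ⊃ not delete_statement)) is O(delete_statement ⊃ rotate_keys), and O(delete_statement) is already established, so O(rotate_keys).
The contrapositive of premise 5 (O(not renew_claim ⊃ not rotate_keys)) is O(rotate_keys ⊃ renew_claim), and O(rotate_keys) is already established, so O(renew_claim).
Premise 1 is O(not seal_ledger ⊃ not renew_claim); contrapositively O(renew_claim ⊃ seal_ledger). Since O(renew_claim) holds, K gives O(seal_ledger).
Premise 2, O(not run_backup ⊃ not seal_ledger), contraposes to O(seal_ledger ⊃ run_backup); with O(seal_ledger) we get O(run_backup).
From O(run_backup) and premise 6, O(run_backup ⊃ not issue_warning), we obtain O(not issue_warning).
So O(not issue_warning) holds, i.e. issue_warning is forbidden. None of the other listed options is forbidden under the premises.

issue_warning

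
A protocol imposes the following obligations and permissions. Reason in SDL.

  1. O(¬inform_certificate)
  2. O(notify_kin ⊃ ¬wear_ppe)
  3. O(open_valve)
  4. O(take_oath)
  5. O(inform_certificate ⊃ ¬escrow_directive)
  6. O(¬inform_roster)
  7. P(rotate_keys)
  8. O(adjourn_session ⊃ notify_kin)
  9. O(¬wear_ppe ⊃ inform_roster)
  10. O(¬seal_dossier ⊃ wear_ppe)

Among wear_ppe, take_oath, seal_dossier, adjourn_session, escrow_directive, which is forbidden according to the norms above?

adjourn_session

Premise 6 gives O(¬inform_roster).
The contrapositive of premise 9 (O(¬wear_ppe ⊃ inform_roster)) is O(¬inform_roster ⊃ wear_ppe), and O(¬inform_roster) is already established, so O(wear_ppe).
The contrapositive of premise 2 (O(notify_kin ⊃ ¬wear_ppe)) is O(wear_ppe ⊃ ¬notify_kin), and O(wear_ppe) is already established, so O(¬notify_kin).
Premise 8, O(adjourn_session ⊃ notify_kin), contraposes to O(¬notify_kin ⊃ ¬adjourn_session); with O(¬notify_kin) we get O(¬adjourn_session).
So O(¬adjourn_session) holds, i.e. adjourn_session is forbidden. None of the other listed options is forbidden under the premises.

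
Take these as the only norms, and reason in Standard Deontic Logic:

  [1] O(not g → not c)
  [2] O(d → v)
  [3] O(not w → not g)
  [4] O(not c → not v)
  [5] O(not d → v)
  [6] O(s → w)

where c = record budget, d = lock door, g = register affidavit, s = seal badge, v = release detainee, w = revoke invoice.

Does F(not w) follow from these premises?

Premises 2 and 5 cover both cases: O(d → v) and O(not d → v). Since d ∨ not d is a tautology, O(v) follows.
The contrapositive of premise 4 (O(not c → not v)) is O(v → c), and O(v) is already established, so O(c).
Premise 1 is O(not g → not c); contrapositively O(c → g). Since O(c) holds, K gives O(g).
Premise 3, O(not w → not g), contraposes to O(g → w); with O(g) we get O(w).
Premise 6 does not contribute to this derivation.
So O(w) holds, i.e. F(not w). The claim follows.

Yes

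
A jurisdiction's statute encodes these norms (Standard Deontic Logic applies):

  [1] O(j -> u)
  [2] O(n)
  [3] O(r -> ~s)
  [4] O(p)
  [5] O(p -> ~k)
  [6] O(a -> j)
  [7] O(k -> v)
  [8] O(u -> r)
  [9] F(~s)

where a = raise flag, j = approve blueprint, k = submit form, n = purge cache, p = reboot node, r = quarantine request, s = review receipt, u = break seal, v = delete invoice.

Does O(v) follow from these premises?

Premise 7 is O(k -> v), but O(k) is not derivable from the premises, so it does not yield O(v).
No other premise forces O(v). An ideal world satisfying every premise can still have v false, so O(v) is not derivable.

No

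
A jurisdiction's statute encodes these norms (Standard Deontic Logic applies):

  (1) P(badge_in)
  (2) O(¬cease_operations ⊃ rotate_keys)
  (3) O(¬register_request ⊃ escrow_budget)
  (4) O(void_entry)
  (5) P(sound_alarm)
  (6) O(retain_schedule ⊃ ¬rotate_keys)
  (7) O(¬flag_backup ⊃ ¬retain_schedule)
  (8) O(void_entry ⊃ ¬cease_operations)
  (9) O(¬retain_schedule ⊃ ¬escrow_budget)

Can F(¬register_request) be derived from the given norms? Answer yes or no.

Yes

Premise 4 gives O(void_entry).
Premise 8 is O(void_entry ⊃ ¬cease_operations); since O(void_entry), deontic closure gives O(¬cease_operations).
With premise 2, O(¬cease_operations ⊃ rotate_keys), the K-axiom yields O(rotate_keys).
The contrapositive of premise 6 (O(retain_schedule ⊃ ¬rotate_keys)) is O(rotate_keys ⊃ ¬retain_schedule), and O(rotate_keys) is already established, so O(¬retain_schedule).
With premise 9, O(¬retain_schedule ⊃ ¬escrow_budget), the K-axiom yields O(¬escrow_budget).
Premise 3, O(¬register_request ⊃ escrow_budget), contraposes to O(¬escrow_budget ⊃ register_request); with O(¬escrow_budget) we get O(register_request).
Premises 1, 5, 7 do not contribute to this derivation.
So O(register_request) holds, i.e. F(¬register_request). The claim follows.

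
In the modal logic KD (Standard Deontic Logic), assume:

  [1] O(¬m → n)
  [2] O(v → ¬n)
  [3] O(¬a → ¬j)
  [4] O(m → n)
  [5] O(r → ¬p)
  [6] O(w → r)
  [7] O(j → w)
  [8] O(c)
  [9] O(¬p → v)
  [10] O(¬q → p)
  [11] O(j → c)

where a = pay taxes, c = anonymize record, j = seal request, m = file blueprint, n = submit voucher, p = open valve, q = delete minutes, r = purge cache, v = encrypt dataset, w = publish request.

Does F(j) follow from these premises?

Premises 4 and 1 cover both cases: O(m → n) and O(¬m → n). Since m ∨ ¬m is a tautology, O(n) follows.
Premise 2 is O(v → ¬n); contrapositively O(n → ¬v). Since O(n) holds, K gives O(¬v).
The contrapositive of premise 9 (O(¬p → v)) is O(¬v → p), and O(¬v) is already established, so O(p).
Premise 5, O(r → ¬p), contraposes to O(p → ¬r); with O(p) we get O(¬r).
Premise 6 is O(w → r); contrapositively O(¬r → ¬w). Since O(¬r) holds, K gives O(¬w).
Premise 7, O(j → w), contraposes to O(¬w → ¬j); with O(¬w) we get O(¬j).
Premises 3, 8, 10, 11 do not contribute to this derivation.
So O(¬j) holds, i.e. F(j). The claim follows.

Yes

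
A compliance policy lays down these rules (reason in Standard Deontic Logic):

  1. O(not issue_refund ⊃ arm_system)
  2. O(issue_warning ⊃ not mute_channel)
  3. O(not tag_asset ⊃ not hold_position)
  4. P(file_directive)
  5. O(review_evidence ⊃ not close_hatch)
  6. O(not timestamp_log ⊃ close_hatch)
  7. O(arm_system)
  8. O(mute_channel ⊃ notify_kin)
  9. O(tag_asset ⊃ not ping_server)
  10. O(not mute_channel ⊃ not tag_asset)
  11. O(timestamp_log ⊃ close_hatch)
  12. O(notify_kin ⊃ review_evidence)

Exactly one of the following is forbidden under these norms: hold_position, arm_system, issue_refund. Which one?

hold_position

Premises 6 and 11 cover both cases: O(not timestamp_log ⊃ close_hatch) and O(timestamp_log ⊃ close_hatch). Since not timestamp_log ∨ timestamp_log is a tautology, O(close_hatch) follows.
Premise 5, O(review_evidence ⊃ not close_hatch), contraposes to O(close_hatch ⊃ not review_evidence); with O(close_hatch) we get O(not review_evidence).
The contrapositive of premise 12 (O(notify_kin ⊃ review_evidence)) is O(not review_evidence ⊃ not notify_kin), and O(not review_evidence) is already established, so O(not notify_kin).
Premise 8, O(mute_channel ⊃ notify_kin), contraposes to O(not notify_kin ⊃ not mute_channel); with O(not notify_kin) we get O(not mute_channel).
From O(not mute_channel) and premise 10, O(not mute_channel ⊃ not tag_asset), we obtain O(not tag_asset).
From O(not tag_asset) and premise 3, O(not tag_asset ⊃ not hold_position), we obtain O(not hold_position).
So O(not hold_position) holds, i.e. hold_position is forbidden. None of the other listed options is forbidden under the premises.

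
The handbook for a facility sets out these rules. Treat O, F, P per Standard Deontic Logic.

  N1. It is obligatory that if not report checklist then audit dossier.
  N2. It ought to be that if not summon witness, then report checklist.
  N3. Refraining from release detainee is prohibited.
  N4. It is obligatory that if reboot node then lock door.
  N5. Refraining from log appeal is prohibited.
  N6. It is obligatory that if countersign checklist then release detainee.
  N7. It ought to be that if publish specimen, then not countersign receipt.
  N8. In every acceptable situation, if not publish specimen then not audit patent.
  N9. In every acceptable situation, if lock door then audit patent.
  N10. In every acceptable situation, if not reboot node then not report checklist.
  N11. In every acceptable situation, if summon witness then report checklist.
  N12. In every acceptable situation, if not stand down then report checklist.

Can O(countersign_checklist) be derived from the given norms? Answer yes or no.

Premise 6 is O(countersign_checklist → release_detainee); even if O(release_detainee) held, inferring O(countersign_checklist) would be affirming the consequent — invalid.
No other premise forces O(countersign_checklist). An ideal world satisfying every premise can still have countersign_checklist false, so O(countersign_checklist) is not derivable.

No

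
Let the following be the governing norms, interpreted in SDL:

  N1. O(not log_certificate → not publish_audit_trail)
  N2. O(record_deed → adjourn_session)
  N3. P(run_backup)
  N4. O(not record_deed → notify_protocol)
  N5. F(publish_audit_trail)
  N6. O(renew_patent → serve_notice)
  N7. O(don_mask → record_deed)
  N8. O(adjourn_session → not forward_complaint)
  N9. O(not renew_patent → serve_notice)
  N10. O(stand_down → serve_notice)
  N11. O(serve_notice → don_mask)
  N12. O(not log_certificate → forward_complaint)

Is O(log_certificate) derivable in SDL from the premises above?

Yes

By case analysis on not renew_patent: premise 9 gives O(not renew_patent → serve_notice) and premise 6 gives O(renew_patent → serve_notice), so O(serve_notice) either way.
Applying K to premise 11 (O(serve_notice → don_mask)) and O(serve_notice) yields O(don_mask).
Premise 7 is O(don_mask → record_deed); since O(don_mask), deontic closure gives O(record_deed).
Applying K to premise 2 (O(record_deed → adjourn_session)) and O(record_deed) yields O(adjourn_session).
Applying K to premise 8 (O(adjourn_session → not forward_complaint)) and O(adjourn_session) yields O(not forward_complaint).
Premise 12 is O(not log_certificate → forward_complaint); contrapositively O(not forward_complaint → log_certificate). Since O(not forward_complaint) holds, K gives O(log_certificate).
Premises 1, 3, 4, 5, 10 do not contribute to this derivation.
So O(log_certificate) follows.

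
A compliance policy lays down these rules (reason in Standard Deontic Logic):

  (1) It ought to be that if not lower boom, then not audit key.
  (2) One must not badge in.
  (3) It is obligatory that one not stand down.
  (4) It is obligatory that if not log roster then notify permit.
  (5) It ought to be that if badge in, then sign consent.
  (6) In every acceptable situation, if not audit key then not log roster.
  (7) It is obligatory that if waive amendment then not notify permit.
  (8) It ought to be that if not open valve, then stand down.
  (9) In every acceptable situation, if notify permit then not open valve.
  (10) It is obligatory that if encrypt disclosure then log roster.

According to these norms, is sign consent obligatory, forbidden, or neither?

Premise 5 is O(badge_in → sign_consent), but O(badge_in) is not derivable from the premises, so it does not yield O(sign_consent).
No premise or chain of K-axiom applications forces O(sign_consent), and none forces O(¬sign_consent). So sign_consent is neither obligatory nor forbidden under these norms.

Neither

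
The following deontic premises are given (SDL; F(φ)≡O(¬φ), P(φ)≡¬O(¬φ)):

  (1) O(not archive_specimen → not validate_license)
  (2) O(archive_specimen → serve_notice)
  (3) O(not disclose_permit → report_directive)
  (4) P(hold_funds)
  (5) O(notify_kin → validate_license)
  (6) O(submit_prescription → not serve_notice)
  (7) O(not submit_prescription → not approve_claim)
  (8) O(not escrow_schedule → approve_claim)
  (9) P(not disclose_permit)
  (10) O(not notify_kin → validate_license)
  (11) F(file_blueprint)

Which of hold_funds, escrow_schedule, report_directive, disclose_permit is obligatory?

Premises 10 and 5 are O(not notify_kin → validate_license) and O(notify_kin → validate_license); every ideal world satisfies not notify_kin or notify_kin, so in either case validate_license holds — hence O(validate_license).
The contrapositive of premise 1 (O(not archive_specimen → not validate_license)) is O(validate_license → archive_specimen), and O(validate_license) is already established, so O(archive_specimen).
Applying K to premise 2 (O(archive_specimen → serve_notice)) and O(archive_specimen) yields O(serve_notice).
The contrapositive of premise 6 (O(submit_prescription → not serve_notice)) is O(serve_notice → not submit_prescription), and O(serve_notice) is already established, so O(not submit_prescription).
With premise 7, O(not submit_prescription → not approve_claim), the K-axiom yields O(not approve_claim).
Premise 8 is O(not escrow_schedule → approve_claim); contrapositively O(not approve_claim → escrow_schedule). Since O(not approve_claim) holds, K gives O(escrow_schedule).
So O(escrow_schedule) holds — escrow_schedule is obligatory. None of the other listed options is made obligatory by any chain of premises.

escrow_schedule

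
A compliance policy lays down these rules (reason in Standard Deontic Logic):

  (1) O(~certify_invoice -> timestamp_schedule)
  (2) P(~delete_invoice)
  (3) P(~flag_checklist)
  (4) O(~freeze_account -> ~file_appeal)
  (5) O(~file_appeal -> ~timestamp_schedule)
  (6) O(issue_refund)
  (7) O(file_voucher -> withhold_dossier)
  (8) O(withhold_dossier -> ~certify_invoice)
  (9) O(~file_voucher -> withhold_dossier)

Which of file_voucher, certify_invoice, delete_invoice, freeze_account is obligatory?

Premises 9 and 7 cover both cases: O(~file_voucher -> withhold_dossier) and O(file_voucher -> withhold_dossier). Since ~file_voucher ∨ file_voucher is a tautology, O(withhold_dossier) follows.
Applying K to premise 8 (O(withhold_dossier -> ~certify_invoice)) and O(withhold_dossier) yields O(~certify_invoice).
Premise 1 is O(~certify_invoice -> timestamp_schedule); since O(~certify_invoice), deontic closure gives O(timestamp_schedule).
Premise 5, O(~file_appeal -> ~timestamp_schedule), contraposes to O(timestamp_schedule -> file_appeal); with O(timestamp_schedule) we get O(file_appeal).
Premise 4, O(~freeze_account -> ~file_appeal), contraposes to O(file_appeal -> freeze_account); with O(file_appeal) we get O(freeze_account).
So O(freeze_account) holds — freeze_account is obligatory. None of the other listed options is made obligatory by any chain of premises.

freeze_account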